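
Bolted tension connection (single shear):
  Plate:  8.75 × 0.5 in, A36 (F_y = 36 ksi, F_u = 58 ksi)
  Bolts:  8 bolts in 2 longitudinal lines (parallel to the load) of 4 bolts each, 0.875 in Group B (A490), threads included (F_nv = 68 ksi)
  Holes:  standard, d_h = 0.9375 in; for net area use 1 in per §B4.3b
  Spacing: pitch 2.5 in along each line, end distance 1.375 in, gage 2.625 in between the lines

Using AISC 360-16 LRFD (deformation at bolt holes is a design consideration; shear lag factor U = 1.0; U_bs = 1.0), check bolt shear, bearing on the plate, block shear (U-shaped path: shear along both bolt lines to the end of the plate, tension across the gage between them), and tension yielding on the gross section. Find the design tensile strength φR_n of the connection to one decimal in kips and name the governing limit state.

Bolt shear: A_b = π(0.875)²/4 = 0.60132 in². φR_n = 0.75 × 68 × 0.60132 × 8 × 1 = 245.3 kips.
Bearing (0.5 in plate, F_u = 58 ksi): end bolts L_c = 1.375 − 0.9375/2 = 0.90625, R_n = min(1.2×0.90625×0.5×58, 2.4×0.875×0.5×58) = 31.538 kips/bolt; interior L_c = 2.5 − 0.9375 = 1.5625, R_n = 54.375 kips/bolt. φR_n = 0.75 × (2×31.538 + 6×54.375) = 292.0 kips.
Block shear: shear path 2×[1.375+3×2.5] = 2×8.875 in, A_gv = 8.875, A_nv = 2×(8.875 − 3.5×1)×0.5 = 5.375 in²; tension across gage: (2.625 − 1×1)×0.5 = 0.8125 in². R_n = min(0.6×58×5.375, 0.6×36×8.875) + 1.0×58×0.8125 = min(187.05, 191.7) + 47.125 = 234.18 kips. φR_n = 0.75 × 234.18 = 175.6 kips.
Tension yield (gross): A_g = 8.75×0.5 = 4.375 in². φR_n = 0.90 × 36 × 4.375 = 141.8 kips.
Governing: min(245.3, 292.0, 175.6, 141.8) = 141.8 kips → gross-section yield.

141.8 kips (gross-section yield governs)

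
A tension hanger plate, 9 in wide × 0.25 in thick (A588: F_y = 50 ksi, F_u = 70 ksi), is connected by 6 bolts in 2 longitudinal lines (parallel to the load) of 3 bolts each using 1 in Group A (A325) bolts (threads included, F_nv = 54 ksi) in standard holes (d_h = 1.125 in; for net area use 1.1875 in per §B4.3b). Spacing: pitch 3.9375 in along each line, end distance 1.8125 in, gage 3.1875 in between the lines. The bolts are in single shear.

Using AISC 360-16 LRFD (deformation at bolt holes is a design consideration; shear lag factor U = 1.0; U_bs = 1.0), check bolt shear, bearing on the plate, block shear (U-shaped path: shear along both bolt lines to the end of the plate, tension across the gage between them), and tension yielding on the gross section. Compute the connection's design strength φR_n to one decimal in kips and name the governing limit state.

Bolt shear: A_b = π(1)²/4 = 0.7854 in². φR_n = 0.75 × 54 × 0.7854 × 6 × 1 = 190.9 kips.
Bearing (0.25 in plate, F_u = 70 ksi): end bolts L_c = 1.8125 − 1.125/2 = 1.25, R_n = min(1.2×1.25×0.25×70, 2.4×1×0.25×70) = 26.25 kips/bolt; interior L_c = 3.9375 − 1.125 = 2.8125, R_n = 42 kips/bolt. φR_n = 0.75 × (2×26.25 + 4×42) = 165.4 kips.
Block shear: shear path 2×[1.8125+2×3.9375] = 2×9.6875 in, A_gv = 4.8438, A_nv = 2×(9.6875 − 2.5×1.1875)×0.25 = 3.3594 in²; tension across gage: (3.1875 − 1×1.1875)×0.25 = 0.5 in². R_n = min(0.6×70×3.3594, 0.6×50×4.8438) + 1.0×70×0.5 = min(141.09, 145.31) + 35 = 176.09 kips. φR_n = 0.75 × 176.09 = 132.1 kips.
Tension yield (gross): A_g = 9×0.25 = 2.25 in². φR_n = 0.90 × 50 × 2.25 = 101.3 kips.
Governing: min(190.9, 165.4, 132.1, 101.3) = 101.3 kips → gross-section yield.

101.3 kips (gross-section yield governs)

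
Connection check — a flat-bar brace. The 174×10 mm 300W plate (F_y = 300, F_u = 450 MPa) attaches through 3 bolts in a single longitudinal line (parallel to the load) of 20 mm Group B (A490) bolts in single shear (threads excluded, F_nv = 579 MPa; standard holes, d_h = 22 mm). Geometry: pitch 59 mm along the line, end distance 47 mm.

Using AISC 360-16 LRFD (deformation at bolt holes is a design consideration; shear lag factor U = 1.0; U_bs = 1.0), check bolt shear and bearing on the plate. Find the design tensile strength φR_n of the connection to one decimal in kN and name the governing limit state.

Bolt shear: A_b = π(20)²/4 = 314.16 mm². φR_n = 0.75 × 579 × 314.16 × 3 × 1 = 409.3 kN.
Bearing (10 mm plate, F_u = 450 MPa): end bolts L_c = 47 − 22/2 = 36, R_n = min(1.2×36×10×450, 2.4×20×10×450) = 194.4 kN/bolt; interior L_c = 59 − 22 = 37, R_n = 199.8 kN/bolt. φR_n = 0.75 × (1×194.4 + 2×199.8) = 445.5 kN.
Governing: min(409.3, 445.5) = 409.3 kN → bolt shear.

409.3 kN (bolt shear governs)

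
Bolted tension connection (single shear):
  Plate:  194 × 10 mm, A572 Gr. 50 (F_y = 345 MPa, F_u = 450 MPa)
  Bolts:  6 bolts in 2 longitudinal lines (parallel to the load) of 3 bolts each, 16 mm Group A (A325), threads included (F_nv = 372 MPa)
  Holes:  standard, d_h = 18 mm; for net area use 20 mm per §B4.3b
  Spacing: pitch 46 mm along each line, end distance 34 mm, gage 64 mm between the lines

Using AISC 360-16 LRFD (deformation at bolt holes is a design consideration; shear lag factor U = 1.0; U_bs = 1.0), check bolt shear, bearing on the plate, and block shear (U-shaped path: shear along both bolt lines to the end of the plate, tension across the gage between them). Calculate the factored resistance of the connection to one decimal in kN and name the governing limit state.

Bolt shear: A_b = π(16)²/4 = 201.06 mm². φR_n = 0.75 × 372 × 201.06 × 6 × 1 = 336.6 kN.
Bearing (10 mm plate, F_u = 450 MPa): end bolts L_c = 34 − 18/2 = 25, R_n = min(1.2×25×10×450, 2.4×16×10×450) = 135 kN/bolt; interior L_c = 46 − 18 = 28, R_n = 151.2 kN/bolt. φR_n = 0.75 × (2×135 + 4×151.2) = 656.1 kN.
Block shear: shear path 2×[34+2×46] = 2×126 mm, A_gv = 2520, A_nv = 2×(126 − 2.5×20)×10 = 1520 mm²; tension across gage: (64 − 1×20)×10 = 440 mm². R_n = min(0.6×450×1520, 0.6×345×2520) + 1.0×450×440 = min(410.4, 521.64) + 198 = 608.4 kN. φR_n = 0.75 × 608.4 = 456.3 kN.
Governing: min(336.6, 656.1, 456.3) = 336.6 kN → bolt shear.

336.6 kN (bolt shear governs)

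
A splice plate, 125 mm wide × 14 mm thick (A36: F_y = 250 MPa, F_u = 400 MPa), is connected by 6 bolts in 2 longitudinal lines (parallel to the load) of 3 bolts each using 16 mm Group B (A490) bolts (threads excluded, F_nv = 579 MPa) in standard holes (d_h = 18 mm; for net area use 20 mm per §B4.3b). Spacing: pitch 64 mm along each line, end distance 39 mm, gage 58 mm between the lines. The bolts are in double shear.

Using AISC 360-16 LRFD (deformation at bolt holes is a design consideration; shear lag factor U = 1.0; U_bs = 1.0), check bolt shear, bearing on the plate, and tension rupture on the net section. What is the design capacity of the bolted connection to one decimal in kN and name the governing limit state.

Bolt shear: A_b = π(16)²/4 = 201.06 mm². φR_n = 0.75 × 579 × 201.06 × 6 × 2 = 1047.7 kN.
Bearing (14 mm plate, F_u = 400 MPa): end bolts L_c = 39 − 18/2 = 30, R_n = min(1.2×30×14×400, 2.4×16×14×400) = 201.6 kN/bolt; interior L_c = 64 − 18 = 46, R_n = 215.04 kN/bolt. φR_n = 0.75 × (2×201.6 + 4×215.04) = 947.5 kN.
Tension rupture (net): A_n = (125 − 2×20)×14 = 1190 mm² (U = 1.0, A_e = A_n). φR_n = 0.75 × 400 × 1190 = 357.0 kN.
Governing: min(1047.7, 947.5, 357.0) = 357.0 kN → net-section rupture.

357.0 kN (net-section rupture governs)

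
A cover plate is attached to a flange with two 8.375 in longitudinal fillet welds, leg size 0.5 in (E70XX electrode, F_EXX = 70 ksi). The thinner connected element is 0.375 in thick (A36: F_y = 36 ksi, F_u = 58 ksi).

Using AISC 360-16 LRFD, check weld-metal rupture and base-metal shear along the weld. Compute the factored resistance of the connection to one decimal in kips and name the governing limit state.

Weld metal: throat = 0.707×0.5 = 0.3535 in, L = 2×8.375 = 16.75 in. φR_n = 0.75 × 0.6 × 70 × 0.3535 × 16.75 = 186.5 kips.
Base metal shear (0.375 in plate): yield φR_n = 1.0×0.6×36×0.375×16.75 = 135.7 kips; rupture φR_n = 0.75×0.6×58×0.375×16.75 = 163.9 kips; take 135.7 kips (yield).
Governing: min(186.5, 135.7) = 135.7 kips → base-metal shear.

135.7 kips (base-metal shear governs)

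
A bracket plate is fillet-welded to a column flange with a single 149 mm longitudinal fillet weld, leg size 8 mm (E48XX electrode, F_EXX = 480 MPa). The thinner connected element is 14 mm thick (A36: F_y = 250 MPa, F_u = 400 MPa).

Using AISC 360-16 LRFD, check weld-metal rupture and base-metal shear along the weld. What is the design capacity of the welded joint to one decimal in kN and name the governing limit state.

182.0 kN (weld metal governs)

Weld metal: throat = 0.707×8 = 5.656 mm, L = 149 mm. φR_n = 0.75 × 0.6 × 480 × 5.656 × 149 = 182.0 kN.
Base metal shear (14 mm plate): yield φR_n = 1.0×0.6×250×14×149 = 312.9 kN; rupture φR_n = 0.75×0.6×400×14×149 = 375.5 kN; take 312.9 kN (yield).
Governing: min(182.0, 312.9) = 182.0 kN → weld metal.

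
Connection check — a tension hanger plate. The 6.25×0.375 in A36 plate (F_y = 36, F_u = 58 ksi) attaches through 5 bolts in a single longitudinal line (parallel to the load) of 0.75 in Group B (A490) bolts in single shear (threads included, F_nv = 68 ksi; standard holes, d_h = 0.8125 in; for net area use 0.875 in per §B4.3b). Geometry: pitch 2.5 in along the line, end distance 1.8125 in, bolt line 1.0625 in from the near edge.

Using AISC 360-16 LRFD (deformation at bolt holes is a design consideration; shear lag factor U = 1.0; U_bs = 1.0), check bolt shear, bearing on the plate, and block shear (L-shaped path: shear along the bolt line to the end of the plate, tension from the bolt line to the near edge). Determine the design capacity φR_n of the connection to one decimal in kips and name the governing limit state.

Bolt shear: A_b = π(0.75)²/4 = 0.44179 in². φR_n = 0.75 × 68 × 0.44179 × 5 × 1 = 112.7 kips.
Bearing (0.375 in plate, F_u = 58 ksi): end bolts L_c = 1.8125 − 0.8125/2 = 1.40625, R_n = min(1.2×1.40625×0.375×58, 2.4×0.75×0.375×58) = 36.703 kips/bolt; interior L_c = 2.5 − 0.8125 = 1.6875, R_n = 39.15 kips/bolt. φR_n = 0.75 × (1×36.703 + 4×39.15) = 145.0 kips.
Block shear: shear path 1×[1.8125+4×2.5] = 1×11.8125 in, A_gv = 4.4297, A_nv = 1×(11.8125 − 4.5×0.875)×0.375 = 2.9531 in²; tension to near edge: (1.0625 − 0.5×0.875)×0.375 = 0.23438 in². R_n = min(0.6×58×2.9531, 0.6×36×4.4297) + 1.0×58×0.23438 = min(102.77, 95.682) + 13.594 = 109.28 kips. φR_n = 0.75 × 109.28 = 82.0 kips.
Governing: min(112.7, 145.0, 82.0) = 82.0 kips → block shear.

82.0 kips (block shear governs)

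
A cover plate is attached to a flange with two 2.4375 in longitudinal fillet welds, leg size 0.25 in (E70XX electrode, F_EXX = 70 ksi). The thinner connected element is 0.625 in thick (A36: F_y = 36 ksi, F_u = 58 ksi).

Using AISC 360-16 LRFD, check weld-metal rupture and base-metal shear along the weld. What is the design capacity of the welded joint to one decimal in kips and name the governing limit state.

Weld metal: throat = 0.707×0.25 = 0.17675 in, L = 2×2.4375 = 4.875 in. φR_n = 0.75 × 0.6 × 70 × 0.17675 × 4.875 = 27.1 kips.
Base metal shear (0.625 in plate): yield φR_n = 1.0×0.6×36×0.625×4.875 = 65.8 kips; rupture φR_n = 0.75×0.6×58×0.625×4.875 = 79.5 kips; take 65.8 kips (yield).
Governing: min(27.1, 65.8) = 27.1 kips → weld metal.

27.1 kips (weld metal governs)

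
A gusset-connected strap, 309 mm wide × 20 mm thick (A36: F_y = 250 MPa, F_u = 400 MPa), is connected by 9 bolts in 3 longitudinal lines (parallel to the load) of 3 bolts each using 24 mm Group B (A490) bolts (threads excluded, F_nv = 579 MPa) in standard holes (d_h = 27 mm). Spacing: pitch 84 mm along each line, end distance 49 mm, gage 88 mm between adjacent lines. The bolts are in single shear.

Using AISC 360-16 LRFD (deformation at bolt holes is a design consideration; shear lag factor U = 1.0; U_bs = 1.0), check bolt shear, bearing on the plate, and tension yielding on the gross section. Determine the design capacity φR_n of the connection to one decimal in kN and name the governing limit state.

Bolt shear: A_b = π(24)²/4 = 452.39 mm². φR_n = 0.75 × 579 × 452.39 × 9 × 1 = 1768.1 kN.
Bearing (20 mm plate, F_u = 400 MPa): end bolts L_c = 49 − 27/2 = 35.5, R_n = min(1.2×35.5×20×400, 2.4×24×20×400) = 340.8 kN/bolt; interior L_c = 84 − 27 = 57, R_n = 460.8 kN/bolt. φR_n = 0.75 × (3×340.8 + 6×460.8) = 2840.4 kN.
Tension yield (gross): A_g = 309×20 = 6180 mm². φR_n = 0.90 × 250 × 6180 = 1390.5 kN.
Governing: min(1768.1, 2840.4, 1390.5) = 1390.5 kN → gross-section yield.

1390.5 kN (gross-section yield governs)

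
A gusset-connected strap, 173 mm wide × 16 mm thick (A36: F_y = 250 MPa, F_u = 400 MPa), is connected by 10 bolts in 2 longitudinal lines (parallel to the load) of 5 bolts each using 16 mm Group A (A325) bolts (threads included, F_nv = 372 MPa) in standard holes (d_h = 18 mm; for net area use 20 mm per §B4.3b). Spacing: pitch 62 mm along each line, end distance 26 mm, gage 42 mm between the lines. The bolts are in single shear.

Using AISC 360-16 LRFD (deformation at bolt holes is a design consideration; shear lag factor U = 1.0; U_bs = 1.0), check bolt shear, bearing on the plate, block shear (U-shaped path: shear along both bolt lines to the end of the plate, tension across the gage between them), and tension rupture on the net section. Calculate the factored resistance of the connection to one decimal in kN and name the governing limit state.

561.0 kN (bolt shear governs)

Bolt shear: A_b = π(16)²/4 = 201.06 mm². φR_n = 0.75 × 372 × 201.06 × 10 × 1 = 561.0 kN.
Bearing (16 mm plate, F_u = 400 MPa): end bolts L_c = 26 − 18/2 = 17, R_n = min(1.2×17×16×400, 2.4×16×16×400) = 130.56 kN/bolt; interior L_c = 62 − 18 = 44, R_n = 245.76 kN/bolt. φR_n = 0.75 × (2×130.56 + 8×245.76) = 1670.4 kN.
Block shear: shear path 2×[26+4×62] = 2×274 mm, A_gv = 8768, A_nv = 2×(274 − 4.5×20)×16 = 5888 mm²; tension across gage: (42 − 1×20)×16 = 352 mm². R_n = min(0.6×400×5888, 0.6×250×8768) + 1.0×400×352 = min(1413.1, 1315.2) + 140.8 = 1456 kN. φR_n = 0.75 × 1456 = 1092.0 kN.
Tension rupture (net): A_n = (173 − 2×20)×16 = 2128 mm² (U = 1.0, A_e = A_n). φR_n = 0.75 × 400 × 2128 = 638.4 kN.
Governing: min(561.0, 1670.4, 1092.0, 638.4) = 561.0 kN → bolt shear.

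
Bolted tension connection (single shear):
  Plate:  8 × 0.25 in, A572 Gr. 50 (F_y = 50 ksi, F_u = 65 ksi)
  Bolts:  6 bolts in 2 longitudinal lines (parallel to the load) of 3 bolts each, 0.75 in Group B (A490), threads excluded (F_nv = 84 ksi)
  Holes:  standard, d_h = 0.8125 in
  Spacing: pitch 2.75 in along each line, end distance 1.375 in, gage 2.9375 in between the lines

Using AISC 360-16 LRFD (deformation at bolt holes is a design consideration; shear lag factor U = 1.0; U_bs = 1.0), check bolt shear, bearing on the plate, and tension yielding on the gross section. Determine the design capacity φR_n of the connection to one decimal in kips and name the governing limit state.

90.0 kips (gross-section yield governs)

Bolt shear: A_b = π(0.75)²/4 = 0.44179 in². φR_n = 0.75 × 84 × 0.44179 × 6 × 1 = 167.0 kips.
Bearing (0.25 in plate, F_u = 65 ksi): end bolts L_c = 1.375 − 0.8125/2 = 0.96875, R_n = min(1.2×0.96875×0.25×65, 2.4×0.75×0.25×65) = 18.891 kips/bolt; interior L_c = 2.75 − 0.8125 = 1.9375, R_n = 29.25 kips/bolt. φR_n = 0.75 × (2×18.891 + 4×29.25) = 116.1 kips.
Tension yield (gross): A_g = 8×0.25 = 2 in². φR_n = 0.90 × 50 × 2 = 90.0 kips.
Governing: min(167.0, 116.1, 90.0) = 90.0 kips → gross-section yield.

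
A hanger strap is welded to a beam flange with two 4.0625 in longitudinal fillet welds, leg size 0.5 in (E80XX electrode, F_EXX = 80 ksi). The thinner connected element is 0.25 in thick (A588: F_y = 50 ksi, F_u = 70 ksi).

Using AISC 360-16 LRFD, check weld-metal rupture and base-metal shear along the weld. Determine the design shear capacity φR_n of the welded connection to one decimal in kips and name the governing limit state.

Weld metal: throat = 0.707×0.5 = 0.3535 in, L = 2×4.0625 = 8.125 in. φR_n = 0.75 × 0.6 × 80 × 0.3535 × 8.125 = 103.4 kips.
Base metal shear (0.25 in plate): yield φR_n = 1.0×0.6×50×0.25×8.125 = 60.9 kips; rupture φR_n = 0.75×0.6×70×0.25×8.125 = 64.0 kips; take 60.9 kips (yield).
Governing: min(103.4, 60.9) = 60.9 kips → base-metal shear.

60.9 kips (base-metal shear governs)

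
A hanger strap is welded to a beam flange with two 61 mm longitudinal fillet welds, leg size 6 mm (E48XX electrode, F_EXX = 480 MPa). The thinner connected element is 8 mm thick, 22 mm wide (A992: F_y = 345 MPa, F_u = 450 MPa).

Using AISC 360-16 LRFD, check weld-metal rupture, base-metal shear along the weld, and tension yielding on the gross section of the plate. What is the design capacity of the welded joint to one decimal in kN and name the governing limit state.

54.6 kN (gross-section yield governs)

Weld metal: throat = 0.707×6 = 4.242 mm, L = 2×61 = 122 mm. φR_n = 0.75 × 0.6 × 480 × 4.242 × 122 = 111.8 kN.
Base metal shear (8 mm plate): yield φR_n = 1.0×0.6×345×8×122 = 202.0 kN; rupture φR_n = 0.75×0.6×450×8×122 = 197.6 kN; take 197.6 kN (rupture).
Tension yield (gross): A_g = 22×8 = 176 mm². φR_n = 0.90 × 345 × 176 = 54.6 kN.
Governing: min(111.8, 197.6, 54.6) = 54.6 kN → gross-section yield.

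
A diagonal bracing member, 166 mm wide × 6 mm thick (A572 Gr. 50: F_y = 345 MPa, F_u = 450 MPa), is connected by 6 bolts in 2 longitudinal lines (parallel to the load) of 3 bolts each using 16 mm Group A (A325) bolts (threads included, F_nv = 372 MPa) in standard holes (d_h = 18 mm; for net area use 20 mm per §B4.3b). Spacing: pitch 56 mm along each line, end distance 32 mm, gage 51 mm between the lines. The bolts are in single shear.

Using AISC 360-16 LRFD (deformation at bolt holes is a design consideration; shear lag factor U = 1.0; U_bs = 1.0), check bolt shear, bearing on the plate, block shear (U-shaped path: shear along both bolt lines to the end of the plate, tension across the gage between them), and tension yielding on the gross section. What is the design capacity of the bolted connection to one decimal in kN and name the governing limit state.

Bolt shear: A_b = π(16)²/4 = 201.06 mm². φR_n = 0.75 × 372 × 201.06 × 6 × 1 = 336.6 kN.
Bearing (6 mm plate, F_u = 450 MPa): end bolts L_c = 32 − 18/2 = 23, R_n = min(1.2×23×6×450, 2.4×16×6×450) = 74.52 kN/bolt; interior L_c = 56 − 18 = 38, R_n = 103.68 kN/bolt. φR_n = 0.75 × (2×74.52 + 4×103.68) = 422.8 kN.
Block shear: shear path 2×[32+2×56] = 2×144 mm, A_gv = 1728, A_nv = 2×(144 − 2.5×20)×6 = 1128 mm²; tension across gage: (51 − 1×20)×6 = 186 mm². R_n = min(0.6×450×1128, 0.6×345×1728) + 1.0×450×186 = min(304.56, 357.7) + 83.7 = 388.26 kN. φR_n = 0.75 × 388.26 = 291.2 kN.
Tension yield (gross): A_g = 166×6 = 996 mm². φR_n = 0.90 × 345 × 996 = 309.3 kN.
Governing: min(336.6, 422.8, 291.2, 309.3) = 291.2 kN → block shear.

291.2 kN (block shear governs)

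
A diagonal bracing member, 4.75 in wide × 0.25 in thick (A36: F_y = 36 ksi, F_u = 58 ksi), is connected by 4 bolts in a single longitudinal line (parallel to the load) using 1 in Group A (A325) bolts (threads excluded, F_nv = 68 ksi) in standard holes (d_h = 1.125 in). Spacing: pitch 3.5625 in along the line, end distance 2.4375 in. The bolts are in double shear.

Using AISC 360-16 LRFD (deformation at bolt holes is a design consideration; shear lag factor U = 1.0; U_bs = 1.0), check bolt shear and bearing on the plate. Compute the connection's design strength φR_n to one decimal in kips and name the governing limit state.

102.8 kips (bearing governs)

Bolt shear: A_b = π(1)²/4 = 0.7854 in². φR_n = 0.75 × 68 × 0.7854 × 4 × 2 = 320.4 kips.
Bearing (0.25 in plate, F_u = 58 ksi): end bolts L_c = 2.4375 − 1.125/2 = 1.875, R_n = min(1.2×1.875×0.25×58, 2.4×1×0.25×58) = 32.625 kips/bolt; interior L_c = 3.5625 − 1.125 = 2.4375, R_n = 34.8 kips/bolt. φR_n = 0.75 × (1×32.625 + 3×34.8) = 102.8 kips.
Governing: min(320.4, 102.8) = 102.8 kips → bearing.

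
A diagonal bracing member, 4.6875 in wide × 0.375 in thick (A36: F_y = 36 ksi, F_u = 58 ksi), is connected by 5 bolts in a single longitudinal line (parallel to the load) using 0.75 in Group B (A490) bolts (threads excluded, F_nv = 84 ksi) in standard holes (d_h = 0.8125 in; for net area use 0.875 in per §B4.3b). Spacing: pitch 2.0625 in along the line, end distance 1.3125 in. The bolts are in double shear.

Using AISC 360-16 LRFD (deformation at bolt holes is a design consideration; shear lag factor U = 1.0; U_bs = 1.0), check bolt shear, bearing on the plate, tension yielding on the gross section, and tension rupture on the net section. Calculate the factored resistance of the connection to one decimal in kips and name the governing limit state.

Bolt shear: A_b = π(0.75)²/4 = 0.44179 in². φR_n = 0.75 × 84 × 0.44179 × 5 × 2 = 278.3 kips.
Bearing (0.375 in plate, F_u = 58 ksi): end bolts L_c = 1.3125 − 0.8125/2 = 0.90625, R_n = min(1.2×0.90625×0.375×58, 2.4×0.75×0.375×58) = 23.653 kips/bolt; interior L_c = 2.0625 − 0.8125 = 1.25, R_n = 32.625 kips/bolt. φR_n = 0.75 × (1×23.653 + 4×32.625) = 115.6 kips.
Tension yield (gross): A_g = 4.6875×0.375 = 1.7578 in². φR_n = 0.90 × 36 × 1.7578 = 57.0 kips.
Tension rupture (net): A_n = (4.6875 − 1×0.875)×0.375 = 1.4297 in² (U = 1.0, A_e = A_n). φR_n = 0.75 × 58 × 1.4297 = 62.2 kips.
Governing: min(278.3, 115.6, 57.0, 62.2) = 57.0 kips → gross-section yield.

57.0 kips (gross-section yield governs)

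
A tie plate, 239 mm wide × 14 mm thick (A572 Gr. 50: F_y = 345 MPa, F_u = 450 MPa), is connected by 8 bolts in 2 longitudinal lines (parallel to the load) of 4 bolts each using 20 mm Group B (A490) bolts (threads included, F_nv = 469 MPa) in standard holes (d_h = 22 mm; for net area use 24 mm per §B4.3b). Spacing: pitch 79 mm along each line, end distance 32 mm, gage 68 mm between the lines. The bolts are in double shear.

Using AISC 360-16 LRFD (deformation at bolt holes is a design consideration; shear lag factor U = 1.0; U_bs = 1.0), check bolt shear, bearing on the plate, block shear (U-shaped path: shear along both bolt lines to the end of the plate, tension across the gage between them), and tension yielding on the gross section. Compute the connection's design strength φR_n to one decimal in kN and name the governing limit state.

Bolt shear: A_b = π(20)²/4 = 314.16 mm². φR_n = 0.75 × 469 × 314.16 × 8 × 2 = 1768.1 kN.
Bearing (14 mm plate, F_u = 450 MPa): end bolts L_c = 32 − 22/2 = 21, R_n = min(1.2×21×14×450, 2.4×20×14×450) = 158.76 kN/bolt; interior L_c = 79 − 22 = 57, R_n = 302.4 kN/bolt. φR_n = 0.75 × (2×158.76 + 6×302.4) = 1598.9 kN.
Block shear: shear path 2×[32+3×79] = 2×269 mm, A_gv = 7532, A_nv = 2×(269 − 3.5×24)×14 = 5180 mm²; tension across gage: (68 − 1×24)×14 = 616 mm². R_n = min(0.6×450×5180, 0.6×345×7532) + 1.0×450×616 = min(1398.6, 1559.1) + 277.2 = 1675.8 kN. φR_n = 0.75 × 1675.8 = 1256.9 kN.
Tension yield (gross): A_g = 239×14 = 3346 mm². φR_n = 0.90 × 345 × 3346 = 1038.9 kN.
Governing: min(1768.1, 1598.9, 1256.9, 1038.9) = 1038.9 kN → gross-section yield.

1038.9 kN (gross-section yield governs)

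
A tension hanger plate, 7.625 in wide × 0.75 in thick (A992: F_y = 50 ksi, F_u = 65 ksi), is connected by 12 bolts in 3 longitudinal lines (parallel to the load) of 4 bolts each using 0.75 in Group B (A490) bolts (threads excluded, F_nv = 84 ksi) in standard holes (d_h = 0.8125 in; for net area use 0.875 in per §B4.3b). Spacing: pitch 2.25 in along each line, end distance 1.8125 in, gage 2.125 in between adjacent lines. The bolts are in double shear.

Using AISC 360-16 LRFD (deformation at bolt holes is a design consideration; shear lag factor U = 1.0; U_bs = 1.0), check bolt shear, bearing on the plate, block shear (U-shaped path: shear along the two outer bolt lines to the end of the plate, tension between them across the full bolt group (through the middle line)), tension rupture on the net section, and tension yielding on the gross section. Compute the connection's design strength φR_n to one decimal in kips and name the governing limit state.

Bolt shear: A_b = π(0.75)²/4 = 0.44179 in². φR_n = 0.75 × 84 × 0.44179 × 12 × 2 = 668.0 kips.
Bearing (0.75 in plate, F_u = 65 ksi): end bolts L_c = 1.8125 − 0.8125/2 = 1.40625, R_n = min(1.2×1.40625×0.75×65, 2.4×0.75×0.75×65) = 82.266 kips/bolt; interior L_c = 2.25 − 0.8125 = 1.4375, R_n = 84.094 kips/bolt. φR_n = 0.75 × (3×82.266 + 9×84.094) = 752.7 kips.
Block shear: shear path 2×[1.8125+3×2.25] = 2×8.5625 in, A_gv = 12.844, A_nv = 2×(8.5625 − 3.5×0.875)×0.75 = 8.25 in²; tension across gage: (4.25 − 2×0.875)×0.75 = 1.875 in². R_n = min(0.6×65×8.25, 0.6×50×12.844) + 1.0×65×1.875 = min(321.75, 385.32) + 121.88 = 443.63 kips. φR_n = 0.75 × 443.63 = 332.7 kips.
Tension rupture (net): A_n = (7.625 − 3×0.875)×0.75 = 3.75 in² (U = 1.0, A_e = A_n). φR_n = 0.75 × 65 × 3.75 = 182.8 kips.
Tension yield (gross): A_g = 7.625×0.75 = 5.7188 in². φR_n = 0.90 × 50 × 5.7188 = 257.3 kips.
Governing: min(668.0, 752.7, 332.7, 182.8, 257.3) = 182.8 kips → net-section rupture.

182.8 kips (net-section rupture governs)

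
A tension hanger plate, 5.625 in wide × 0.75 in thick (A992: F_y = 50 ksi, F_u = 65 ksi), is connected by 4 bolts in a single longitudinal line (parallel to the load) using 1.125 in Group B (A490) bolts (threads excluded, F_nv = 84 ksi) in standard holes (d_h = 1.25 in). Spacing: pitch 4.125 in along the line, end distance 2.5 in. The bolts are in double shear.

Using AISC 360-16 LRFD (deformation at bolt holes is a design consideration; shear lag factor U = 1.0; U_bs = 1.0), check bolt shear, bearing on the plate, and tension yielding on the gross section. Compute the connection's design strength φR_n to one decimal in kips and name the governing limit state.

189.8 kips (gross-section yield governs)

Bolt shear: A_b = π(1.125)²/4 = 0.99402 in². φR_n = 0.75 × 84 × 0.99402 × 4 × 2 = 501.0 kips.
Bearing (0.75 in plate, F_u = 65 ksi): end bolts L_c = 2.5 − 1.25/2 = 1.875, R_n = min(1.2×1.875×0.75×65, 2.4×1.125×0.75×65) = 109.69 kips/bolt; interior L_c = 4.125 − 1.25 = 2.875, R_n = 131.63 kips/bolt. φR_n = 0.75 × (1×109.69 + 3×131.63) = 378.4 kips.
Tension yield (gross): A_g = 5.625×0.75 = 4.2188 in². φR_n = 0.90 × 50 × 4.2188 = 189.8 kips.
Governing: min(501.0, 378.4, 189.8) = 189.8 kips → gross-section yield.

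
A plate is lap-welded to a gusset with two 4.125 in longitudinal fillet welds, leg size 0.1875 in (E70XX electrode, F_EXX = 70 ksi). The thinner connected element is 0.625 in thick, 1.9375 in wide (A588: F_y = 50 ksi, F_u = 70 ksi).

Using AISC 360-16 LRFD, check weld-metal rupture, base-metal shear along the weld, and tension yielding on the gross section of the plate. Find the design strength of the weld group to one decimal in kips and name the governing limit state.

Weld metal: throat = 0.707×0.1875 = 0.13256 in, L = 2×4.125 = 8.25 in. φR_n = 0.75 × 0.6 × 70 × 0.13256 × 8.25 = 34.4 kips.
Base metal shear (0.625 in plate): yield φR_n = 1.0×0.6×50×0.625×8.25 = 154.7 kips; rupture φR_n = 0.75×0.6×70×0.625×8.25 = 162.4 kips; take 154.7 kips (yield).
Tension yield (gross): A_g = 1.9375×0.625 = 1.2109 in². φR_n = 0.90 × 50 × 1.2109 = 54.5 kips.
Governing: min(34.4, 154.7, 54.5) = 34.4 kips → weld metal.

34.4 kips (weld metal governs)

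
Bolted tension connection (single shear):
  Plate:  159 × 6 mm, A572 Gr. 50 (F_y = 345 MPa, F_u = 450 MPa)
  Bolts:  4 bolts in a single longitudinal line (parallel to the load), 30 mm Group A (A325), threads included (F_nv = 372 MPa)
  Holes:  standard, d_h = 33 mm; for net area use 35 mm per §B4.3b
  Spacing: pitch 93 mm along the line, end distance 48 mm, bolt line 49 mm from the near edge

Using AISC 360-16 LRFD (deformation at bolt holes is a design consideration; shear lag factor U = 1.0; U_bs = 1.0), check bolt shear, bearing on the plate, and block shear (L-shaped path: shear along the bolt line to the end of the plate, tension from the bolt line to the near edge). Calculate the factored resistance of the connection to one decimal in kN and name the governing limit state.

312.3 kN (block shear governs)

Bolt shear: A_b = π(30)²/4 = 706.86 mm². φR_n = 0.75 × 372 × 706.86 × 4 × 1 = 788.9 kN.
Bearing (6 mm plate, F_u = 450 MPa): end bolts L_c = 48 − 33/2 = 31.5, R_n = min(1.2×31.5×6×450, 2.4×30×6×450) = 102.06 kN/bolt; interior L_c = 93 − 33 = 60, R_n = 194.4 kN/bolt. φR_n = 0.75 × (1×102.06 + 3×194.4) = 513.9 kN.
Block shear: shear path 1×[48+3×93] = 1×327 mm, A_gv = 1962, A_nv = 1×(327 − 3.5×35)×6 = 1227 mm²; tension to near edge: (49 − 0.5×35)×6 = 189 mm². R_n = min(0.6×450×1227, 0.6×345×1962) + 1.0×450×189 = min(331.29, 406.13) + 85.05 = 416.34 kN. φR_n = 0.75 × 416.34 = 312.3 kN.
Governing: min(788.9, 513.9, 312.3) = 312.3 kN → block shear.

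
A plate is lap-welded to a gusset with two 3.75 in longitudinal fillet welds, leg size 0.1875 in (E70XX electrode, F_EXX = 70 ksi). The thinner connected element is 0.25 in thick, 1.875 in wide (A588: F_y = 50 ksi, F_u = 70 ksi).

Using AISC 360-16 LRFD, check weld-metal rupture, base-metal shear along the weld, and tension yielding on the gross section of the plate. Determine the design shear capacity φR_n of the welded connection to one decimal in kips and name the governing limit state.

21.1 kips (gross-section yield governs)

Weld metal: throat = 0.707×0.1875 = 0.13256 in, L = 2×3.75 = 7.5 in. φR_n = 0.75 × 0.6 × 70 × 0.13256 × 7.5 = 31.3 kips.
Base metal shear (0.25 in plate): yield φR_n = 1.0×0.6×50×0.25×7.5 = 56.3 kips; rupture φR_n = 0.75×0.6×70×0.25×7.5 = 59.1 kips; take 56.3 kips (yield).
Tension yield (gross): A_g = 1.875×0.25 = 0.46875 in². φR_n = 0.90 × 50 × 0.46875 = 21.1 kips.
Governing: min(31.3, 56.3, 21.1) = 21.1 kips → gross-section yield.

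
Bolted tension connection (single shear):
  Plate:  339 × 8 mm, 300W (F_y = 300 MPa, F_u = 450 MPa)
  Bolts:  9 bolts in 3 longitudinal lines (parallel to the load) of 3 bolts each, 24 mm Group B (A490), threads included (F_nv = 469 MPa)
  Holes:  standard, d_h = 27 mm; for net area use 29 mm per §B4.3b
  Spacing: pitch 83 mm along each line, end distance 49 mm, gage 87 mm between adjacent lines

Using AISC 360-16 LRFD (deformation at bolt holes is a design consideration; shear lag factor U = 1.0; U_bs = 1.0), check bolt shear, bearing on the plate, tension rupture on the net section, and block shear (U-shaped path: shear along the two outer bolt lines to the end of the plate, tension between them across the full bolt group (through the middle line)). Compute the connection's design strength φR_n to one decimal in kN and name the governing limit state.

680.4 kN (net-section rupture governs)

Bolt shear: A_b = π(24)²/4 = 452.39 mm². φR_n = 0.75 × 469 × 452.39 × 9 × 1 = 1432.2 kN.
Bearing (8 mm plate, F_u = 450 MPa): end bolts L_c = 49 − 27/2 = 35.5, R_n = min(1.2×35.5×8×450, 2.4×24×8×450) = 153.36 kN/bolt; interior L_c = 83 − 27 = 56, R_n = 207.36 kN/bolt. φR_n = 0.75 × (3×153.36 + 6×207.36) = 1278.2 kN.
Tension rupture (net): A_n = (339 − 3×29)×8 = 2016 mm² (U = 1.0, A_e = A_n). φR_n = 0.75 × 450 × 2016 = 680.4 kN.
Block shear: shear path 2×[49+2×83] = 2×215 mm, A_gv = 3440, A_nv = 2×(215 − 2.5×29)×8 = 2280 mm²; tension across gage: (174 − 2×29)×8 = 928 mm². R_n = min(0.6×450×2280, 0.6×300×3440) + 1.0×450×928 = min(615.6, 619.2) + 417.6 = 1033.2 kN. φR_n = 0.75 × 1033.2 = 774.9 kN.
Governing: min(1432.2, 1278.2, 680.4, 774.9) = 680.4 kN → net-section rupture.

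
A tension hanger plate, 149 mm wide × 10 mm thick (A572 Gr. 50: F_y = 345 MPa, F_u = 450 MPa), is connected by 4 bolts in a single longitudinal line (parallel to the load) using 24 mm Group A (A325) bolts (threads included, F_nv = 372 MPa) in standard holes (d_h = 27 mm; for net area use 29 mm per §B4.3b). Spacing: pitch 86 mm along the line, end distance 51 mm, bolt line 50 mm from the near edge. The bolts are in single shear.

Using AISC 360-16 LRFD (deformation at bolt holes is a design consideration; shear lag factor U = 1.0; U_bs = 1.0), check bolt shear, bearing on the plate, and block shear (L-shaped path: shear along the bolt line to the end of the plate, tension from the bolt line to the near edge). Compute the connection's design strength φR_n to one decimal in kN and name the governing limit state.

504.9 kN (bolt shear governs)

Bolt shear: A_b = π(24)²/4 = 452.39 mm². φR_n = 0.75 × 372 × 452.39 × 4 × 1 = 504.9 kN.
Bearing (10 mm plate, F_u = 450 MPa): end bolts L_c = 51 − 27/2 = 37.5, R_n = min(1.2×37.5×10×450, 2.4×24×10×450) = 202.5 kN/bolt; interior L_c = 86 − 27 = 59, R_n = 259.2 kN/bolt. φR_n = 0.75 × (1×202.5 + 3×259.2) = 735.1 kN.
Block shear: shear path 1×[51+3×86] = 1×309 mm, A_gv = 3090, A_nv = 1×(309 − 3.5×29)×10 = 2075 mm²; tension to near edge: (50 − 0.5×29)×10 = 355 mm². R_n = min(0.6×450×2075, 0.6×345×3090) + 1.0×450×355 = min(560.25, 639.63) + 159.75 = 720 kN. φR_n = 0.75 × 720 = 540.0 kN.
Governing: min(504.9, 735.1, 540.0) = 504.9 kN → bolt shear.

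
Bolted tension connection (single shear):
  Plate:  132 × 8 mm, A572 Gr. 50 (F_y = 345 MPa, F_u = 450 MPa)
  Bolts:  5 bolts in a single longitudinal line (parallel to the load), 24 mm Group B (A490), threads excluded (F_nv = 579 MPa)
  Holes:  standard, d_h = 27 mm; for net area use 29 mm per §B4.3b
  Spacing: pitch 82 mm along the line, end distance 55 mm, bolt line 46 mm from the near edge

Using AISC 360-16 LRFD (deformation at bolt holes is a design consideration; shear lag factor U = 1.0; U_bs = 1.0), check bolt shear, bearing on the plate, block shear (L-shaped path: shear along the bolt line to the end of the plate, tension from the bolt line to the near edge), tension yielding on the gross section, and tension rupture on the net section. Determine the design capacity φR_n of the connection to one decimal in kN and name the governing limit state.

Bolt shear: A_b = π(24)²/4 = 452.39 mm². φR_n = 0.75 × 579 × 452.39 × 5 × 1 = 982.3 kN.
Bearing (8 mm plate, F_u = 450 MPa): end bolts L_c = 55 − 27/2 = 41.5, R_n = min(1.2×41.5×8×450, 2.4×24×8×450) = 179.28 kN/bolt; interior L_c = 82 − 27 = 55, R_n = 207.36 kN/bolt. φR_n = 0.75 × (1×179.28 + 4×207.36) = 756.5 kN.
Block shear: shear path 1×[55+4×82] = 1×383 mm, A_gv = 3064, A_nv = 1×(383 − 4.5×29)×8 = 2020 mm²; tension to near edge: (46 − 0.5×29)×8 = 252 mm². R_n = min(0.6×450×2020, 0.6×345×3064) + 1.0×450×252 = min(545.4, 634.25) + 113.4 = 658.8 kN. φR_n = 0.75 × 658.8 = 494.1 kN.
Tension yield (gross): A_g = 132×8 = 1056 mm². φR_n = 0.90 × 345 × 1056 = 327.9 kN.
Tension rupture (net): A_n = (132 − 1×29)×8 = 824 mm² (U = 1.0, A_e = A_n). φR_n = 0.75 × 450 × 824 = 278.1 kN.
Governing: min(982.3, 756.5, 494.1, 327.9, 278.1) = 278.1 kN → net-section rupture.

278.1 kN (net-section rupture governs)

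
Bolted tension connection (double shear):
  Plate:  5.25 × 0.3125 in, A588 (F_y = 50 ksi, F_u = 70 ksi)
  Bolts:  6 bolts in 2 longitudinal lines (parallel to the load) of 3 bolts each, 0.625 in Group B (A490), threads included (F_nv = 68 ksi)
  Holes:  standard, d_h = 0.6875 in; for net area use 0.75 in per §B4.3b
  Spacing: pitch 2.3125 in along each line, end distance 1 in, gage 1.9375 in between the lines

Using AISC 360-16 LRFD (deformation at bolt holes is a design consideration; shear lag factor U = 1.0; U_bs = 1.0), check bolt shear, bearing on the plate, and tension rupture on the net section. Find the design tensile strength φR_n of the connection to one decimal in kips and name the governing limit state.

Bolt shear: A_b = π(0.625)²/4 = 0.3068 in². φR_n = 0.75 × 68 × 0.3068 × 6 × 2 = 187.8 kips.
Bearing (0.3125 in plate, F_u = 70 ksi): end bolts L_c = 1 − 0.6875/2 = 0.65625, R_n = min(1.2×0.65625×0.3125×70, 2.4×0.625×0.3125×70) = 17.227 kips/bolt; interior L_c = 2.3125 − 0.6875 = 1.625, R_n = 32.813 kips/bolt. φR_n = 0.75 × (2×17.227 + 4×32.813) = 124.3 kips.
Tension rupture (net): A_n = (5.25 − 2×0.75)×0.3125 = 1.1719 in² (U = 1.0, A_e = A_n). φR_n = 0.75 × 70 × 1.1719 = 61.5 kips.
Governing: min(187.8, 124.3, 61.5) = 61.5 kips → net-section rupture.

61.5 kips (net-section rupture governs)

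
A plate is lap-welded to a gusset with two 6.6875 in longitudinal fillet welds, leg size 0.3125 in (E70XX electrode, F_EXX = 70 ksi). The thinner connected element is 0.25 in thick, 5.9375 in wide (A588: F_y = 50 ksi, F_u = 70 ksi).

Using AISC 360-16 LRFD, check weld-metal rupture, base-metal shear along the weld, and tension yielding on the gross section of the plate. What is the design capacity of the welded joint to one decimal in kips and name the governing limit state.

Weld metal: throat = 0.707×0.3125 = 0.22094 in, L = 2×6.6875 = 13.375 in. φR_n = 0.75 × 0.6 × 70 × 0.22094 × 13.375 = 93.1 kips.
Base metal shear (0.25 in plate): yield φR_n = 1.0×0.6×50×0.25×13.375 = 100.3 kips; rupture φR_n = 0.75×0.6×70×0.25×13.375 = 105.3 kips; take 100.3 kips (yield).
Tension yield (gross): A_g = 5.9375×0.25 = 1.4844 in². φR_n = 0.90 × 50 × 1.4844 = 66.8 kips.
Governing: min(93.1, 100.3, 66.8) = 66.8 kips → gross-section yield.

66.8 kips (gross-section yield governs)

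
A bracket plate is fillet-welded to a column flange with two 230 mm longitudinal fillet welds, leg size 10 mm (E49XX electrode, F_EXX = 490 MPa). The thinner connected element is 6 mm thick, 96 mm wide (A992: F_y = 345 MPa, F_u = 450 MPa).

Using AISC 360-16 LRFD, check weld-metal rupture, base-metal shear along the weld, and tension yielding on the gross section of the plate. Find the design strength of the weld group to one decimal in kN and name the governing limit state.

Weld metal: throat = 0.707×10 = 7.07 mm, L = 2×230 = 460 mm. φR_n = 0.75 × 0.6 × 490 × 7.07 × 460 = 717.1 kN.
Base metal shear (6 mm plate): yield φR_n = 1.0×0.6×345×6×460 = 571.3 kN; rupture φR_n = 0.75×0.6×450×6×460 = 558.9 kN; take 558.9 kN (rupture).
Tension yield (gross): A_g = 96×6 = 576 mm². φR_n = 0.90 × 345 × 576 = 178.8 kN.
Governing: min(717.1, 558.9, 178.8) = 178.8 kN → gross-section yield.

178.8 kN (gross-section yield governs)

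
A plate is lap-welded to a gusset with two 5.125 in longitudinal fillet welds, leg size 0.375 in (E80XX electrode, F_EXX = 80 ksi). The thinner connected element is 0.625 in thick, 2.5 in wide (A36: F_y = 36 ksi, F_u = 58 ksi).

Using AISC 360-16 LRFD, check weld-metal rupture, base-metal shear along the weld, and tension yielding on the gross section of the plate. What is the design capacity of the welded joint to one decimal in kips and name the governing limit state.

50.6 kips (gross-section yield governs)

Weld metal: throat = 0.707×0.375 = 0.26513 in, L = 2×5.125 = 10.25 in. φR_n = 0.75 × 0.6 × 80 × 0.26513 × 10.25 = 97.8 kips.
Base metal shear (0.625 in plate): yield φR_n = 1.0×0.6×36×0.625×10.25 = 138.4 kips; rupture φR_n = 0.75×0.6×58×0.625×10.25 = 167.2 kips; take 138.4 kips (yield).
Tension yield (gross): A_g = 2.5×0.625 = 1.5625 in². φR_n = 0.90 × 36 × 1.5625 = 50.6 kips.
Governing: min(97.8, 138.4, 50.6) = 50.6 kips → gross-section yield.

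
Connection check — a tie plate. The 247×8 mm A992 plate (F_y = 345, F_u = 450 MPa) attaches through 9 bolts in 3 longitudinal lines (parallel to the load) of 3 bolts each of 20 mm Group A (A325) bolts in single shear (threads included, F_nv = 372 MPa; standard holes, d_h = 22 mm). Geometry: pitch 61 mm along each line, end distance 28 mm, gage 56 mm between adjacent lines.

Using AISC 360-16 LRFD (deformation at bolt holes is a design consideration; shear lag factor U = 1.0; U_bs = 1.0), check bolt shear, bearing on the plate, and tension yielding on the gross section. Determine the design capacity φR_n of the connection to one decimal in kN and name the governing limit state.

613.5 kN (gross-section yield governs)

Bolt shear: A_b = π(20)²/4 = 314.16 mm². φR_n = 0.75 × 372 × 314.16 × 9 × 1 = 788.9 kN.
Bearing (8 mm plate, F_u = 450 MPa): end bolts L_c = 28 − 22/2 = 17, R_n = min(1.2×17×8×450, 2.4×20×8×450) = 73.44 kN/bolt; interior L_c = 61 − 22 = 39, R_n = 168.48 kN/bolt. φR_n = 0.75 × (3×73.44 + 6×168.48) = 923.4 kN.
Tension yield (gross): A_g = 247×8 = 1976 mm². φR_n = 0.90 × 345 × 1976 = 613.5 kN.
Governing: min(788.9, 923.4, 613.5) = 613.5 kN → gross-section yield.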